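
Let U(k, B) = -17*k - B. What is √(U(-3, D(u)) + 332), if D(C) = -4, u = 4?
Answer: 3*√43 ≈ 19.672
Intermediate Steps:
U(k, B) = -B - 17*k
√(U(-3, D(u)) + 332) = √((-1*(-4) - 17*(-3)) + 332) = √((4 + 51) + 332) = √(55 + 332) = √387 = 3*√43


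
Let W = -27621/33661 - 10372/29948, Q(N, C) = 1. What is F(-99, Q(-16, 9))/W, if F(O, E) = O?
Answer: 24949970793/294081400 ≈ 84.840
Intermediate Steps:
W = -294081400/252019907 (W = -27621*1/33661 - 10372*1/29948 = -27621/33661 - 2593/7487 = -294081400/252019907 ≈ -1.1669)
F(-99, Q(-16, 9))/W = -99/(-294081400/252019907) = -99*(-252019907/294081400) = 24949970793/294081400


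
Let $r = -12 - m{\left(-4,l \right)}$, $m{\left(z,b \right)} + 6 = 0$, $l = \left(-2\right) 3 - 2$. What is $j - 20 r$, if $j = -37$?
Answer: $83$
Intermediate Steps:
$l = -8$ ($l = -6 - 2 = -8$)
$m{\left(z,b \right)} = -6$ ($m{\left(z,b \right)} = -6 + 0 = -6$)
$r = -6$ ($r = -12 - -6 = -12 + 6 = -6$)
$j - 20 r = -37 - -120 = -37 + 120 = 83$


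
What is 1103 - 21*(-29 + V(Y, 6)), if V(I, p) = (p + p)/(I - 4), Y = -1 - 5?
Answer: 8686/5 ≈ 1737.2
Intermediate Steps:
Y = -6
V(I, p) = 2*p/(-4 + I) (V(I, p) = (2*p)/(-4 + I) = 2*p/(-4 + I))
1103 - 21*(-29 + V(Y, 6)) = 1103 - 21*(-29 + 2*6/(-4 - 6)) = 1103 - 21*(-29 + 2*6/(-10)) = 1103 - 21*(-29 + 2*6*(-⅒)) = 1103 - 21*(-29 - 6/5) = 1103 - 21*(-151/5) = 1103 + 3171/5 = 8686/5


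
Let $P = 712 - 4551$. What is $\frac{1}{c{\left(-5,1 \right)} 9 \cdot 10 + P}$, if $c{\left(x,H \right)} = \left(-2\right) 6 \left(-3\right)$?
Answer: $- \frac{1}{599} \approx -0.0016694$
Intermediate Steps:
$P = -3839$ ($P = 712 - 4551 = -3839$)
$c{\left(x,H \right)} = 36$ ($c{\left(x,H \right)} = \left(-12\right) \left(-3\right) = 36$)
$\frac{1}{c{\left(-5,1 \right)} 9 \cdot 10 + P} = \frac{1}{36 \cdot 9 \cdot 10 - 3839} = \frac{1}{324 \cdot 10 - 3839} = \frac{1}{3240 - 3839} = \frac{1}{-599} = - \frac{1}{599}$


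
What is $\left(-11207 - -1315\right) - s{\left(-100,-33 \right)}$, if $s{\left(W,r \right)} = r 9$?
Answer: $-9595$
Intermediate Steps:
$s{\left(W,r \right)} = 9 r$
$\left(-11207 - -1315\right) - s{\left(-100,-33 \right)} = \left(-11207 - -1315\right) - 9 \left(-33\right) = \left(-11207 + 1315\right) - -297 = -9892 + 297 = -9595$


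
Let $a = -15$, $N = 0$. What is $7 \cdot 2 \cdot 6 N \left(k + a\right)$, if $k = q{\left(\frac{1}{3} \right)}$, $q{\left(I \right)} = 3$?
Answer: $0$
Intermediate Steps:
$k = 3$
$7 \cdot 2 \cdot 6 N \left(k + a\right) = 7 \cdot 2 \cdot 6 \cdot 0 \left(3 - 15\right) = 7 \cdot 12 \cdot 0 \left(-12\right) = 7 \cdot 0 \left(-12\right) = 7 \cdot 0 = 0$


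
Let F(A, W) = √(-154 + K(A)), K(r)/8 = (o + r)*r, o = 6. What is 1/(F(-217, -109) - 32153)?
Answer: -32153/1033449267 - √366142/1033449267 ≈ -3.1698e-5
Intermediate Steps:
K(r) = 8*r*(6 + r) (K(r) = 8*((6 + r)*r) = 8*(r*(6 + r)) = 8*r*(6 + r))
F(A, W) = √(-154 + 8*A*(6 + A))
1/(F(-217, -109) - 32153) = 1/(√2*√(-77 + 4*(-217)*(6 - 217)) - 32153) = 1/(√2*√(-77 + 4*(-217)*(-211)) - 32153) = 1/(√2*√(-77 + 183148) - 32153) = 1/(√2*√183071 - 32153) = 1/(√366142 - 32153) = 1/(-32153 + √366142)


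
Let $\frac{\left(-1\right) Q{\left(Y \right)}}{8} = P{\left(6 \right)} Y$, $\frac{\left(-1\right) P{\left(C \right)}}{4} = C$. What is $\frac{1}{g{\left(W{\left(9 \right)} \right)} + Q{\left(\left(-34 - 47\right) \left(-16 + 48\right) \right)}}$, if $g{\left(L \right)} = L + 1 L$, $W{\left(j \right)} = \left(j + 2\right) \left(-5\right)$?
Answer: $- \frac{1}{497774} \approx -2.0089 \cdot 10^{-6}$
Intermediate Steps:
$P{\left(C \right)} = - 4 C$
$W{\left(j \right)} = -10 - 5 j$ ($W{\left(j \right)} = \left(2 + j\right) \left(-5\right) = -10 - 5 j$)
$Q{\left(Y \right)} = 192 Y$ ($Q{\left(Y \right)} = - 8 \left(-4\right) 6 Y = - 8 \left(- 24 Y\right) = 192 Y$)
$g{\left(L \right)} = 2 L$ ($g{\left(L \right)} = L + L = 2 L$)
$\frac{1}{g{\left(W{\left(9 \right)} \right)} + Q{\left(\left(-34 - 47\right) \left(-16 + 48\right) \right)}} = \frac{1}{2 \left(-10 - 45\right) + 192 \left(-34 - 47\right) \left(-16 + 48\right)} = \frac{1}{2 \left(-10 - 45\right) + 192 \left(\left(-81\right) 32\right)} = \frac{1}{2 \left(-55\right) + 192 \left(-2592\right)} = \frac{1}{-110 - 497664} = \frac{1}{-497774} = - \frac{1}{497774}$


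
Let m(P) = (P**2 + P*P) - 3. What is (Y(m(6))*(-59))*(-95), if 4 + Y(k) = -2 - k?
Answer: -420375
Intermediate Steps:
m(P) = -3 + 2*P**2 (m(P) = (P**2 + P**2) - 3 = 2*P**2 - 3 = -3 + 2*P**2)
Y(k) = -6 - k (Y(k) = -4 + (-2 - k) = -6 - k)
(Y(m(6))*(-59))*(-95) = ((-6 - (-3 + 2*6**2))*(-59))*(-95) = ((-6 - (-3 + 2*36))*(-59))*(-95) = ((-6 - (-3 + 72))*(-59))*(-95) = ((-6 - 1*69)*(-59))*(-95) = ((-6 - 69)*(-59))*(-95) = -75*(-59)*(-95) = 4425*(-95) = -420375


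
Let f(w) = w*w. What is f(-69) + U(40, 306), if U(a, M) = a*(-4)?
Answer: 4601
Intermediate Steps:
f(w) = w²
U(a, M) = -4*a
f(-69) + U(40, 306) = (-69)² - 4*40 = 4761 - 160 = 4601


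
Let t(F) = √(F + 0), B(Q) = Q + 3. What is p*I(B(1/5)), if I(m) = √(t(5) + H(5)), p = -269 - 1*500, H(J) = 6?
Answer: -769*√(6 + √5) ≈ -2206.9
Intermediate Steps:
B(Q) = 3 + Q
t(F) = √F
p = -769 (p = -269 - 500 = -769)
I(m) = √(6 + √5) (I(m) = √(√5 + 6) = √(6 + √5))
p*I(B(1/5)) = -769*√(6 + √5)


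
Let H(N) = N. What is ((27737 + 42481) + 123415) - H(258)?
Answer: 193375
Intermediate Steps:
((27737 + 42481) + 123415) - H(258) = ((27737 + 42481) + 123415) - 1*258 = (70218 + 123415) - 258 = 193633 - 258 = 193375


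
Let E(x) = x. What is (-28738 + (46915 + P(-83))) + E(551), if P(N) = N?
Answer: 18645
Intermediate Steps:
(-28738 + (46915 + P(-83))) + E(551) = (-28738 + (46915 - 83)) + 551 = (-28738 + 46832) + 551 = 18094 + 551 = 18645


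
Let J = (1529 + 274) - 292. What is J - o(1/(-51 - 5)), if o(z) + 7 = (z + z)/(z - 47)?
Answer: 3996892/2633 ≈ 1518.0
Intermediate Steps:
o(z) = -7 + 2*z/(-47 + z) (o(z) = -7 + (z + z)/(z - 47) = -7 + (2*z)/(-47 + z) = -7 + 2*z/(-47 + z))
J = 1511 (J = 1803 - 292 = 1511)
J - o(1/(-51 - 5)) = 1511 - (329 - 5/(-51 - 5))/(-47 + 1/(-51 - 5)) = 1511 - (329 - 5/(-56))/(-47 + 1/(-56)) = 1511 - (329 - 5*(-1/56))/(-47 - 1/56) = 1511 - (329 + 5/56)/(-2633/56) = 1511 - (-56)*18429/(2633*56) = 1511 - 1*(-18429/2633) = 1511 + 18429/2633 = 3996892/2633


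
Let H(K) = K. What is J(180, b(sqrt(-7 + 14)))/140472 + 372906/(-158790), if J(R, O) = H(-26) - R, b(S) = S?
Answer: -4367963531/1858795740 ≈ -2.3499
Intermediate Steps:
J(R, O) = -26 - R
J(180, b(sqrt(-7 + 14)))/140472 + 372906/(-158790) = (-26 - 1*180)/140472 + 372906/(-158790) = (-26 - 180)*(1/140472) + 372906*(-1/158790) = -206*1/140472 - 62151/26465 = -103/70236 - 62151/26465 = -4367963531/1858795740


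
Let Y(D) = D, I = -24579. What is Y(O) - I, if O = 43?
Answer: 24622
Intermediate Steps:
Y(O) - I = 43 - 1*(-24579) = 43 + 24579 = 24622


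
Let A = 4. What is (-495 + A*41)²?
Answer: 109561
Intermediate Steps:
(-495 + A*41)² = (-495 + 4*41)² = (-495 + 164)² = (-331)² = 109561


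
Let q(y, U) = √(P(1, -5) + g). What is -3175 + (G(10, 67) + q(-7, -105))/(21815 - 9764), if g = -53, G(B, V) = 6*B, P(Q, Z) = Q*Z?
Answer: -12753955/4017 + I*√58/12051 ≈ -3175.0 + 0.00063196*I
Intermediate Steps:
q(y, U) = I*√58 (q(y, U) = √(1*(-5) - 53) = √(-5 - 53) = √(-58) = I*√58)
-3175 + (G(10, 67) + q(-7, -105))/(21815 - 9764) = -3175 + (6*10 + I*√58)/(21815 - 9764) = -3175 + (60 + I*√58)/12051 = -3175 + (60 + I*√58)*(1/12051) = -3175 + (20/4017 + I*√58/12051) = -12753955/4017 + I*√58/12051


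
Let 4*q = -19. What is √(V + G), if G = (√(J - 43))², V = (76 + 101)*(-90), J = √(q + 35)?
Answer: I*√63870/2 ≈ 126.36*I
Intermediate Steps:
q = -19/4 (q = (¼)*(-19) = -19/4 ≈ -4.7500)
J = 11/2 (J = √(-19/4 + 35) = √(121/4) = 11/2 ≈ 5.5000)
V = -15930 (V = 177*(-90) = -15930)
G = -75/2 (G = (√(11/2 - 43))² = (√(-75/2))² = (5*I*√6/2)² = -75/2 ≈ -37.500)
√(V + G) = √(-15930 - 75/2) = √(-31935/2) = I*√63870/2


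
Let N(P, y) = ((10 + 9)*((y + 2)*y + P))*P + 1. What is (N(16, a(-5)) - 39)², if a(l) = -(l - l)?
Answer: 23290276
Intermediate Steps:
a(l) = 0 (a(l) = -1*0 = 0)
N(P, y) = 1 + P*(19*P + 19*y*(2 + y)) (N(P, y) = (19*((2 + y)*y + P))*P + 1 = (19*(y*(2 + y) + P))*P + 1 = (19*(P + y*(2 + y)))*P + 1 = (19*P + 19*y*(2 + y))*P + 1 = P*(19*P + 19*y*(2 + y)) + 1 = 1 + P*(19*P + 19*y*(2 + y)))
(N(16, a(-5)) - 39)² = ((1 + 19*16² + 19*16*0² + 38*16*0) - 39)² = ((1 + 19*256 + 19*16*0 + 0) - 39)² = ((1 + 4864 + 0 + 0) - 39)² = (4865 - 39)² = 4826² = 23290276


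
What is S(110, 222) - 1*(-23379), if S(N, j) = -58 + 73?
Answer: 23394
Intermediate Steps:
S(N, j) = 15
S(110, 222) - 1*(-23379) = 15 - 1*(-23379) = 15 + 23379 = 23394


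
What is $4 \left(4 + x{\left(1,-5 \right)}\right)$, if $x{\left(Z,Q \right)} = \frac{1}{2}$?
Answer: $18$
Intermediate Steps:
$x{\left(Z,Q \right)} = \frac{1}{2}$
$4 \left(4 + x{\left(1,-5 \right)}\right) = 4 \left(4 + \frac{1}{2}\right) = 4 \cdot \frac{9}{2} = 18$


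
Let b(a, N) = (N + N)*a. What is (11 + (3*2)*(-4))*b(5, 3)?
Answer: -390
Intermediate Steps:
b(a, N) = 2*N*a (b(a, N) = (2*N)*a = 2*N*a)
(11 + (3*2)*(-4))*b(5, 3) = (11 + (3*2)*(-4))*(2*3*5) = (11 + 6*(-4))*30 = (11 - 24)*30 = -13*30 = -390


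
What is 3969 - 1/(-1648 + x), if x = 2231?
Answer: 2313926/583 ≈ 3969.0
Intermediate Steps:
3969 - 1/(-1648 + x) = 3969 - 1/(-1648 + 2231) = 3969 - 1/583 = 2313926/583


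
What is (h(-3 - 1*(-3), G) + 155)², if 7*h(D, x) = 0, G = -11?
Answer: 24025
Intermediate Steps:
h(D, x) = 0 (h(D, x) = (⅐)*0 = 0)
(h(-3 - 1*(-3), G) + 155)² = (0 + 155)² = 155² = 24025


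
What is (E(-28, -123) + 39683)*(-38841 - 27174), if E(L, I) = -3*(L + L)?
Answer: -2630763765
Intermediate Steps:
E(L, I) = -6*L
(E(-28, -123) + 39683)*(-38841 - 27174) = (-6*(-28) + 39683)*(-38841 - 27174) = (168 + 39683)*(-66015) = 39851*(-66015) = -2630763765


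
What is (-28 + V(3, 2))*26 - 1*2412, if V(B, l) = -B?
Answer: -3218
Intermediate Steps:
(-28 + V(3, 2))*26 - 1*2412 = (-28 - 1*3)*26 - 1*2412 = (-28 - 3)*26 - 2412 = -31*26 - 2412 = -806 - 2412 = -3218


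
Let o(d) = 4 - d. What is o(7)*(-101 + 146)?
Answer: -135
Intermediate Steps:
o(7)*(-101 + 146) = (4 - 1*7)*(-101 + 146) = (4 - 7)*45 = -3*45 = -135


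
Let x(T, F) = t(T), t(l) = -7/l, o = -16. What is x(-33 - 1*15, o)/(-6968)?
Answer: -7/334464 ≈ -2.0929e-5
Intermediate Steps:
x(T, F) = -7/T
x(-33 - 1*15, o)/(-6968) = -7/(-33 - 1*15)/(-6968) = -7/(-33 - 15)*(-1/6968) = -7/(-48)*(-1/6968) = -7*(-1/48)*(-1/6968) = (7/48)*(-1/6968) = -7/334464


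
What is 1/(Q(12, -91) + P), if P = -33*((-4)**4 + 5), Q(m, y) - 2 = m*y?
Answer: -1/9703 ≈ -0.00010306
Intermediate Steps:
Q(m, y) = 2 + m*y
P = -8613 (P = -33*(256 + 5) = -33*261 = -8613)
1/(Q(12, -91) + P) = 1/((2 + 12*(-91)) - 8613) = 1/((2 - 1092) - 8613) = 1/(-1090 - 8613) = 1/(-9703) = -1/9703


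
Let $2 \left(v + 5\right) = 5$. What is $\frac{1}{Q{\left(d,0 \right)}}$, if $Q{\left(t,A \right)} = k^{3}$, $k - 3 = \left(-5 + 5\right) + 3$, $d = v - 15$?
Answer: $\frac{1}{216} \approx 0.0046296$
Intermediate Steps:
$v = - \frac{5}{2}$ ($v = -5 + \frac{1}{2} \cdot 5 = -5 + \frac{5}{2} = - \frac{5}{2} \approx -2.5$)
$d = - \frac{35}{2}$ ($d = - \frac{5}{2} - 15 = - \frac{35}{2} \approx -17.5$)
$k = 6$ ($k = 3 + \left(\left(-5 + 5\right) + 3\right) = 3 + \left(0 + 3\right) = 3 + 3 = 6$)
$Q{\left(t,A \right)} = 216$ ($Q{\left(t,A \right)} = 6^{3} = 216$)
$\frac{1}{Q{\left(d,0 \right)}} = \frac{1}{216}$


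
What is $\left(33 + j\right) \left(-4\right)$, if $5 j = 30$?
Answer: $-156$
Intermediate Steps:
$j = 6$ ($j = \frac{1}{5} \cdot 30 = 6$)
$\left(33 + j\right) \left(-4\right) = \left(33 + 6\right) \left(-4\right) = 39 \left(-4\right) = -156$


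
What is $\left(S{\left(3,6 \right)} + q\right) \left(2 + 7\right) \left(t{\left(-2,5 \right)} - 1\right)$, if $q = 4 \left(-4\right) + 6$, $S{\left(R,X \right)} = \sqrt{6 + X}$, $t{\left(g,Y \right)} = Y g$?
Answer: $990 - 198 \sqrt{3} \approx 647.05$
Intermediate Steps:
$q = -10$ ($q = -16 + 6 = -10$)
$\left(S{\left(3,6 \right)} + q\right) \left(2 + 7\right) \left(t{\left(-2,5 \right)} - 1\right) = \left(\sqrt{6 + 6} - 10\right) \left(2 + 7\right) \left(5 \left(-2\right) - 1\right) = \left(\sqrt{12} - 10\right) 9 \left(-10 - 1\right) = \left(2 \sqrt{3} - 10\right) 9 \left(-11\right) = \left(-10 + 2 \sqrt{3}\right) \left(-99\right) = 990 - 198 \sqrt{3}$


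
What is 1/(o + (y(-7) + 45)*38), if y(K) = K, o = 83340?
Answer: 1/84784 ≈ 1.1795e-5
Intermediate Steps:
1/(o + (y(-7) + 45)*38) = 1/(83340 + (-7 + 45)*38) = 1/(83340 + 38*38) = 1/(83340 + 1444) = 1/84784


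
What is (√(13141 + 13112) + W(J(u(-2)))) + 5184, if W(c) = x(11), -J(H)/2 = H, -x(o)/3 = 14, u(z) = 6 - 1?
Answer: 5142 + 3*√2917 ≈ 5304.0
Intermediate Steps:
u(z) = 5
x(o) = -42 (x(o) = -3*14 = -42)
J(H) = -2*H
W(c) = -42
(√(13141 + 13112) + W(J(u(-2)))) + 5184 = (√(13141 + 13112) - 42) + 5184 = (√26253 - 42) + 5184 = (3*√2917 - 42) + 5184 = (-42 + 3*√2917) + 5184 = 5142 + 3*√2917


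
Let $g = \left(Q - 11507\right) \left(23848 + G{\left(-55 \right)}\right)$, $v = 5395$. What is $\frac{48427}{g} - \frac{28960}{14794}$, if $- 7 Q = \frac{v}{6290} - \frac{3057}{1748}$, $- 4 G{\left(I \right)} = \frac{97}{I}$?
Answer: $- \frac{517600221934166650560}{264388378670083530733} \approx -1.9577$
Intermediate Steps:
$G{\left(I \right)} = - \frac{97}{4 I}$ ($G{\left(I \right)} = - \frac{97 \frac{1}{I}}{4} = - \frac{97}{4 I}$)
$Q = \frac{979807}{7696444}$ ($Q = - \frac{\frac{5395}{6290} - \frac{3057}{1748}}{7} = - \frac{5395 \cdot \frac{1}{6290} - \frac{3057}{1748}}{7} = - \frac{\frac{1079}{1258} - \frac{3057}{1748}}{7} = \left(- \frac{1}{7}\right) \left(- \frac{979807}{1099492}\right) = \frac{979807}{7696444} \approx 0.12731$)
$g = - \frac{464654444059900757}{1693217680}$ ($g = \left(\frac{979807}{7696444} - 11507\right) \left(23848 - \frac{97}{4 \left(-55\right)}\right) = - \frac{88562001301 \left(23848 - - \frac{97}{220}\right)}{7696444} = - \frac{88562001301 \left(23848 + \frac{97}{220}\right)}{7696444} = \left(- \frac{88562001301}{7696444}\right) \frac{5246657}{220} = - \frac{464654444059900757}{1693217680} \approx -2.7442 \cdot 10^{8}$)
$\frac{48427}{g} - \frac{28960}{14794} = \frac{48427}{- \frac{464654444059900757}{1693217680}} - \frac{28960}{14794} = 48427 \left(- \frac{1693217680}{464654444059900757}\right) - \frac{14480}{7397} = - \frac{81997452589360}{464654444059900757} - \frac{14480}{7397} = - \frac{517600221934166650560}{264388378670083530733}$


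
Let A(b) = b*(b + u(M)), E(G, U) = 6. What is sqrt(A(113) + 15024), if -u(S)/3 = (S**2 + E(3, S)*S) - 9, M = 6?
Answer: 2*sqrt(1609) ≈ 80.225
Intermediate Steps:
u(S) = 27 - 18*S - 3*S**2 (u(S) = -3*((S**2 + 6*S) - 9) = -3*(-9 + S**2 + 6*S) = 27 - 18*S - 3*S**2)
A(b) = b*(-189 + b) (A(b) = b*(b + (27 - 18*6 - 3*6**2)) = b*(b + (27 - 108 - 3*36)) = b*(b + (27 - 108 - 108)) = b*(b - 189) = b*(-189 + b))
sqrt(A(113) + 15024) = sqrt(113*(-189 + 113) + 15024) = sqrt(113*(-76) + 15024) = sqrt(-8588 + 15024) = sqrt(6436) = 2*sqrt(1609)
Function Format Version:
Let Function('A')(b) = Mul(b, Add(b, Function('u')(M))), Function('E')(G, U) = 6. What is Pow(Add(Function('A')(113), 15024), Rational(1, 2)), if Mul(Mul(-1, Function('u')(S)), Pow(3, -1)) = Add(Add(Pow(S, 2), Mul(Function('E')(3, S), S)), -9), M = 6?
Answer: Mul(2, Pow(1609, Rational(1, 2))) ≈ 80.225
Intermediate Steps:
Function('u')(S) = Add(27, Mul(-18, S), Mul(-3, Pow(S, 2))) (Function('u')(S) = Mul(-3, Add(Add(Pow(S, 2), Mul(6, S)), -9)) = Mul(-3, Add(-9, Pow(S, 2), Mul(6, S))) = Add(27, Mul(-18, S), Mul(-3, Pow(S, 2))))
Function('A')(b) = Mul(b, Add(-189, b)) (Function('A')(b) = Mul(b, Add(b, Add(27, Mul(-18, 6), Mul(-3, Pow(6, 2))))) = Mul(b, Add(b, Add(27, -108, Mul(-3, 36)))) = Mul(b, Add(b, Add(27, -108, -108))) = Mul(b, Add(b, -189)) = Mul(b, Add(-189, b)))
Pow(Add(Function('A')(113), 15024), Rational(1, 2)) = Pow(Add(Mul(113, Add(-189, 113)), 15024), Rational(1, 2)) = Pow(Add(Mul(113, -76), 15024), Rational(1, 2)) = Pow(Add(-8588, 15024), Rational(1, 2)) = Pow(6436, Rational(1, 2)) = Mul(2, Pow(1609, Rational(1, 2)))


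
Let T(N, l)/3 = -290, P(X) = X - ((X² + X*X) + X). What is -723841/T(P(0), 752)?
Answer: 723841/870 ≈ 832.00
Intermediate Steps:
P(X) = -2*X² (P(X) = X - ((X² + X²) + X) = X - (2*X² + X) = X - (X + 2*X²) = X + (-X - 2*X²) = -2*X²)
T(N, l) = -870 (T(N, l) = 3*(-290) = -870)
-723841/T(P(0), 752) = -723841/(-870) = -723841*(-1/870) = 723841/870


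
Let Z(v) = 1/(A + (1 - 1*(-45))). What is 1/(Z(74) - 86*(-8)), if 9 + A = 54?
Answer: 91/62609 ≈ 0.0014535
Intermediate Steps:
A = 45 (A = -9 + 54 = 45)
Z(v) = 1/91 (Z(v) = 1/(45 + (1 - 1*(-45))) = 1/(45 + (1 + 45)) = 1/(45 + 46) = 1/91)
1/(Z(74) - 86*(-8)) = 1/(1/91 - 86*(-8)) = 1/(1/91 + 688) = 1/(62609/91) = 91/62609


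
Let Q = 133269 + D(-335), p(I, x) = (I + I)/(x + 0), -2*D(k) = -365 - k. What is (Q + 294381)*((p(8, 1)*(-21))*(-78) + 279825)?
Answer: 130879602945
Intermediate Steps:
D(k) = 365/2 + k/2 (D(k) = -(-365 - k)/2 = 365/2 + k/2)
p(I, x) = 2*I/x (p(I, x) = (2*I)/x = 2*I/x)
Q = 133284 (Q = 133269 + (365/2 + (½)*(-335)) = 133269 + (365/2 - 335/2) = 133269 + 15 = 133284)
(Q + 294381)*((p(8, 1)*(-21))*(-78) + 279825) = (133284 + 294381)*(((2*8/1)*(-21))*(-78) + 279825) = 427665*(((2*8*1)*(-21))*(-78) + 279825) = 427665*((16*(-21))*(-78) + 279825) = 427665*(-336*(-78) + 279825) = 427665*(26208 + 279825) = 427665*306033 = 130879602945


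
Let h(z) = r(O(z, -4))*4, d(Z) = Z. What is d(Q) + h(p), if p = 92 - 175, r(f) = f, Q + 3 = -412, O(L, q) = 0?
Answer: -415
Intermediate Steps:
Q = -415 (Q = -3 - 412 = -415)
p = -83
h(z) = 0 (h(z) = 0*4 = 0)
d(Q) + h(p) = -415 + 0 = -415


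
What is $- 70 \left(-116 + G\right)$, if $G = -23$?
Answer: $9730$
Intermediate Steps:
$- 70 \left(-116 + G\right) = - 70 \left(-116 - 23\right) = \left(-70\right) \left(-139\right) = 9730$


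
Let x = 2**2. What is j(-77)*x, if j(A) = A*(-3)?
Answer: 924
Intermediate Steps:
x = 4
j(A) = -3*A
j(-77)*x = -3*(-77)*4 = 231*4 = 924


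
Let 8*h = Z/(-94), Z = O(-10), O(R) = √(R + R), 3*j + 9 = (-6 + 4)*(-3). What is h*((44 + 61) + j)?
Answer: -13*I*√5/47 ≈ -0.61849*I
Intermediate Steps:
j = -1 (j = -3 + ((-6 + 4)*(-3))/3 = -3 + (-2*(-3))/3 = -3 + (⅓)*6 = -3 + 2 = -1)
O(R) = √2*√R (O(R) = √(2*R) = √2*√R)
Z = 2*I*√5 (Z = √2*√(-10) = √2*(I*√10) = 2*I*√5 ≈ 4.4721*I)
h = -I*√5/376 (h = ((2*I*√5)/(-94))/8 = ((2*I*√5)*(-1/94))/8 = (-I*√5/47)/8 = -I*√5/376 ≈ -0.005947*I)
h*((44 + 61) + j) = (-I*√5/376)*((44 + 61) - 1) = (-I*√5/376)*(105 - 1) = -I*√5/376*104 = -13*I*√5/47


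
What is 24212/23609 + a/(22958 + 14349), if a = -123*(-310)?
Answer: 1803488254/880780963 ≈ 2.0476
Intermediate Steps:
a = 38130
24212/23609 + a/(22958 + 14349) = 24212/23609 + 38130/(22958 + 14349) = 24212*(1/23609) + 38130/37307 = 24212/23609 + 38130*(1/37307) = 24212/23609 + 38130/37307 = 1803488254/880780963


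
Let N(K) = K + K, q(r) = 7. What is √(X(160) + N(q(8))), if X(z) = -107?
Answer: I*√93 ≈ 9.6436*I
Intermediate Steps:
N(K) = 2*K
√(X(160) + N(q(8))) = √(-107 + 2*7) = √(-107 + 14) = √(-93) = I*√93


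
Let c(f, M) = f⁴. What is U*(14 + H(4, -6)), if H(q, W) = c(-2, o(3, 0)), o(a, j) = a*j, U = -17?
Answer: -510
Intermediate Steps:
H(q, W) = 16 (H(q, W) = (-2)⁴ = 16)
U*(14 + H(4, -6)) = -17*(14 + 16) = -17*30 = -510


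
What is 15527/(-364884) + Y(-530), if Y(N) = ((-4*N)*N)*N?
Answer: 217291341056473/364884 ≈ 5.9551e+8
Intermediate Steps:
Y(N) = -4*N³ (Y(N) = (-4*N²)*N = -4*N³)
15527/(-364884) + Y(-530) = 15527/(-364884) - 4*(-530)³ = 15527*(-1/364884) - 4*(-148877000) = -15527/364884 + 595508000 = 217291341056473/364884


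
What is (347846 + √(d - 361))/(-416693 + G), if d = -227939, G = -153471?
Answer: -173923/285082 - 5*I*√2283/285082 ≈ -0.61008 - 0.00083802*I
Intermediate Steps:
(347846 + √(d - 361))/(-416693 + G) = (347846 + √(-227939 - 361))/(-416693 - 153471) = (347846 + √(-228300))/(-570164) = (347846 + 10*I*√2283)*(-1/570164) = -173923/285082 - 5*I*√2283/285082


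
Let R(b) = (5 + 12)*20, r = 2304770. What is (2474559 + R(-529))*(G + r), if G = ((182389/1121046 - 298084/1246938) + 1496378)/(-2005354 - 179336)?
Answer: 138252346975144283313092239387/24237485886211620 ≈ 5.7041e+12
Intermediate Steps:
G = -116208282013961609/169662401203481340 (G = ((182389*(1/1121046) - 298084*1/1246938) + 1496378)/(-2184690) = ((182389/1121046 - 149042/623469) + 1496378)*(-1/2184690) = (-5929894499/77659714286 + 1496378)*(-1/2184690) = (116208282013961609/77659714286)*(-1/2184690) = -116208282013961609/169662401203481340 ≈ -0.68494)
R(b) = 340 (R(b) = 17*20 = 340)
(2474559 + R(-529))*(G + r) = (2474559 + 340)*(-116208282013961609/169662401203481340 + 2304770) = 2474899*(391032696213465674030191/169662401203481340) = 138252346975144283313092239387/24237485886211620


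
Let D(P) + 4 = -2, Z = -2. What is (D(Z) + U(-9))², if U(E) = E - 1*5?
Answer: 400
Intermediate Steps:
U(E) = -5 + E (U(E) = E - 5 = -5 + E)
D(P) = -6 (D(P) = -4 - 2 = -6)
(D(Z) + U(-9))² = (-6 + (-5 - 9))² = (-6 - 14)² = (-20)² = 400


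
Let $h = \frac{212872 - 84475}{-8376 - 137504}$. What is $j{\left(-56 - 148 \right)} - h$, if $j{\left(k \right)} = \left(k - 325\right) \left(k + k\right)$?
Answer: $\frac{31485700557}{145880} \approx 2.1583 \cdot 10^{5}$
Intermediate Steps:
$j{\left(k \right)} = 2 k \left(-325 + k\right)$ ($j{\left(k \right)} = \left(-325 + k\right) 2 k = 2 k \left(-325 + k\right)$)
$h = - \frac{128397}{145880}$ ($h = \frac{128397}{-145880} = 128397 \left(- \frac{1}{145880}\right) = - \frac{128397}{145880} \approx -0.88015$)
$j{\left(-56 - 148 \right)} - h = 2 \left(-56 - 148\right) \left(-325 - 204\right) - - \frac{128397}{145880} = 2 \left(-56 - 148\right) \left(-325 - 204\right) + \frac{128397}{145880} = 2 \left(-204\right) \left(-325 - 204\right) + \frac{128397}{145880} = 2 \left(-204\right) \left(-529\right) + \frac{128397}{145880} = 215832 + \frac{128397}{145880} = \frac{31485700557}{145880}$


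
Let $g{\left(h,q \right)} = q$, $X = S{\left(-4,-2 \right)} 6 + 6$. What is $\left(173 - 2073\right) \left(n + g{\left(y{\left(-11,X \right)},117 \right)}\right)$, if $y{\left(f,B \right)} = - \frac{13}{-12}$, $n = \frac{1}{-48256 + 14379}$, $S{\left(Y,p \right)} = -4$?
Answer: $- \frac{396360800}{1783} \approx -2.223 \cdot 10^{5}$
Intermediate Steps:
$X = -18$ ($X = \left(-4\right) 6 + 6 = -24 + 6 = -18$)
$n = - \frac{1}{33877}$ ($n = \frac{1}{-33877} = - \frac{1}{33877} \approx -2.9519 \cdot 10^{-5}$)
$y{\left(f,B \right)} = \frac{13}{12}$ ($y{\left(f,B \right)} = \left(-13\right) \left(- \frac{1}{12}\right) = \frac{13}{12}$)
$\left(173 - 2073\right) \left(n + g{\left(y{\left(-11,X \right)},117 \right)}\right) = \left(173 - 2073\right) \left(- \frac{1}{33877} + 117\right) = \left(-1900\right) \frac{3963608}{33877} = - \frac{396360800}{1783}$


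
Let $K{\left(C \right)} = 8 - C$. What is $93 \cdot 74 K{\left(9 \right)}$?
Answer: $-6882$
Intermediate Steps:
$93 \cdot 74 K{\left(9 \right)} = 93 \cdot 74 \left(8 - 9\right) = 6882 \left(8 - 9\right) = 6882 \left(-1\right) = -6882$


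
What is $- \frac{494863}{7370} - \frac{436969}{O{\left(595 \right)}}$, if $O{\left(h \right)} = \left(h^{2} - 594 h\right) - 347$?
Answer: $- \frac{1671593777}{913880} \approx -1829.1$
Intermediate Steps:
$O{\left(h \right)} = -347 + h^{2} - 594 h$
$- \frac{494863}{7370} - \frac{436969}{O{\left(595 \right)}} = - \frac{494863}{7370} - \frac{436969}{-347 + 595^{2} - 353430} = \left(-494863\right) \frac{1}{7370} - \frac{436969}{-347 + 354025 - 353430} = - \frac{494863}{7370} - \frac{436969}{248} = - \frac{1671593777}{913880}$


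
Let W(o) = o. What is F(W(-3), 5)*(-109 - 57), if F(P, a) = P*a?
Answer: 2490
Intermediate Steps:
F(W(-3), 5)*(-109 - 57) = (-3*5)*(-109 - 57) = -15*(-166) = 2490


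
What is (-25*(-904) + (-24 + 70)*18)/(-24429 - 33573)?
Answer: -11714/29001 ≈ -0.40392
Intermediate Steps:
(-25*(-904) + (-24 + 70)*18)/(-24429 - 33573) = (22600 + 46*18)/(-58002) = (22600 + 828)*(-1/58002) = 23428*(-1/58002) = -11714/29001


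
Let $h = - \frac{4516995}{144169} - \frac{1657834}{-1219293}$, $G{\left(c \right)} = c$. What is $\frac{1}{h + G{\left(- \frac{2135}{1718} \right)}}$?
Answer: $- \frac{301997345824206}{9426637551987697} \approx -0.032037$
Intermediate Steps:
$h = - \frac{5268532114589}{175784252517}$ ($h = \left(-4516995\right) \frac{1}{144169} - - \frac{1657834}{1219293} = - \frac{4516995}{144169} + \frac{1657834}{1219293} = - \frac{5268532114589}{175784252517} \approx -29.972$)
$\frac{1}{h + G{\left(- \frac{2135}{1718} \right)}} = \frac{1}{- \frac{5268532114589}{175784252517} - \frac{2135}{1718}} = \frac{1}{- \frac{9426637551987697}{301997345824206}} = - \frac{301997345824206}{9426637551987697}$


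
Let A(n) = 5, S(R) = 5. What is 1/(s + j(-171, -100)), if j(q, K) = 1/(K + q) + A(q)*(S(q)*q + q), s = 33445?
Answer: 271/7673364 ≈ 3.5317e-5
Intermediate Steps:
j(q, K) = 1/(K + q) + 30*q (j(q, K) = 1/(K + q) + 5*(5*q + q) = 1/(K + q) + 5*(6*q) = 1/(K + q) + 30*q)
1/(s + j(-171, -100)) = 1/(33445 + (1 + 30*(-171)² + 30*(-100)*(-171))/(-100 - 171)) = 1/(33445 + (1 + 30*29241 + 513000)/(-271)) = 1/(33445 - (1 + 877230 + 513000)/271) = 1/(33445 - 1/271*1390231) = 1/(33445 - 1390231/271) = 1/(7673364/271) = 271/7673364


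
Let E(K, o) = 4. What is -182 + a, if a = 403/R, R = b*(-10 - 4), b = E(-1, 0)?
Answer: -10595/56 ≈ -189.20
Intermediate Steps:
b = 4
R = -56 (R = 4*(-10 - 4) = 4*(-14) = -56)
a = -403/56 (a = 403/(-56) = 403*(-1/56) = -403/56 ≈ -7.1964)
-182 + a = -182 - 403/56 = -10595/56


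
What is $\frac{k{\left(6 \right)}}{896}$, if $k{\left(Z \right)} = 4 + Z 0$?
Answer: $\frac{1}{224} \approx 0.0044643$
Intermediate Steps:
$k{\left(Z \right)} = 4$ ($k{\left(Z \right)} = 4 + 0 = 4$)
$\frac{k{\left(6 \right)}}{896} = \frac{4}{896} = 4 \cdot \frac{1}{896} = \frac{1}{224}$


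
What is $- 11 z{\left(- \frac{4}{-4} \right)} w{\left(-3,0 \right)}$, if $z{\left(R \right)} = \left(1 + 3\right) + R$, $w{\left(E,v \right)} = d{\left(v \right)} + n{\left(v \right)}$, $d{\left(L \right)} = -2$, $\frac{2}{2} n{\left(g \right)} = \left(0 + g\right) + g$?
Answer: $110$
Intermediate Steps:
$n{\left(g \right)} = 2 g$ ($n{\left(g \right)} = \left(0 + g\right) + g = g + g = 2 g$)
$w{\left(E,v \right)} = -2 + 2 v$
$z{\left(R \right)} = 4 + R$
$- 11 z{\left(- \frac{4}{-4} \right)} w{\left(-3,0 \right)} = - 11 \left(4 - \frac{4}{-4}\right) \left(-2 + 2 \cdot 0\right) = - 11 \left(4 - -1\right) \left(-2 + 0\right) = - 11 \left(4 + 1\right) \left(-2\right) = \left(-11\right) 5 \left(-2\right) = \left(-55\right) \left(-2\right) = 110$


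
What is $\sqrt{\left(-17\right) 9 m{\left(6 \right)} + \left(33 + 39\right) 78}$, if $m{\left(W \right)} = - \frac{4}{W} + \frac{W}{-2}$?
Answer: $\sqrt{6177} \approx 78.594$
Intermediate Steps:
$m{\left(W \right)} = - \frac{4}{W} - \frac{W}{2}$ ($m{\left(W \right)} = - \frac{4}{W} + W \left(- \frac{1}{2}\right) = - \frac{4}{W} - \frac{W}{2}$)
$\sqrt{\left(-17\right) 9 m{\left(6 \right)} + \left(33 + 39\right) 78} = \sqrt{\left(-17\right) 9 \left(- \frac{4}{6} - 3\right) + \left(33 + 39\right) 78} = \sqrt{- 153 \left(\left(-4\right) \frac{1}{6} - 3\right) + 72 \cdot 78} = \sqrt{- 153 \left(- \frac{2}{3} - 3\right) + 5616} = \sqrt{\left(-153\right) \left(- \frac{11}{3}\right) + 5616} = \sqrt{561 + 5616} = \sqrt{6177}$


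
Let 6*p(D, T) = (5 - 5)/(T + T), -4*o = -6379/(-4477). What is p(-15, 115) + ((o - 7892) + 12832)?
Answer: 88459141/17908 ≈ 4939.6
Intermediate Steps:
o = -6379/17908 (o = -(-6379)/(4*(-4477)) = -(-6379)*(-1)/(4*4477) = -1/4*6379/4477 = -6379/17908 ≈ -0.35621)
p(D, T) = 0 (p(D, T) = ((5 - 5)/(T + T))/6 = (0/((2*T)))/6 = (0*(1/(2*T)))/6 = (1/6)*0 = 0)
p(-15, 115) + ((o - 7892) + 12832) = 0 + ((-6379/17908 - 7892) + 12832) = 0 + (-141336315/17908 + 12832) = 0 + 88459141/17908 = 88459141/17908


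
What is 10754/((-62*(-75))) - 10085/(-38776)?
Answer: 231946177/90154200 ≈ 2.5728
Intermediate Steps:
10754/((-62*(-75))) - 10085/(-38776) = 10754/4650 - 10085*(-1/38776) = 10754*(1/4650) + 10085/38776 = 5377/2325 + 10085/38776 = 231946177/90154200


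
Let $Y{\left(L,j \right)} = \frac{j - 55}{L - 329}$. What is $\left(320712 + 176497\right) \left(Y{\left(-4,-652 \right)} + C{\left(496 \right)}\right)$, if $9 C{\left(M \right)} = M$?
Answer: $\frac{3158768777}{111} \approx 2.8457 \cdot 10^{7}$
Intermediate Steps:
$C{\left(M \right)} = \frac{M}{9}$
$Y{\left(L,j \right)} = \frac{-55 + j}{-329 + L}$
$\left(320712 + 176497\right) \left(Y{\left(-4,-652 \right)} + C{\left(496 \right)}\right) = \left(320712 + 176497\right) \left(\frac{-55 - 652}{-329 - 4} + \frac{1}{9} \cdot 496\right) = 497209 \left(\frac{1}{-333} \left(-707\right) + \frac{496}{9}\right) = 497209 \left(\left(- \frac{1}{333}\right) \left(-707\right) + \frac{496}{9}\right) = 497209 \left(\frac{707}{333} + \frac{496}{9}\right) = 497209 \cdot \frac{6353}{111} = \frac{3158768777}{111}$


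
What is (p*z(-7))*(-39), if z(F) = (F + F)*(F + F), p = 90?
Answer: -687960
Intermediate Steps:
z(F) = 4*F**2 (z(F) = (2*F)*(2*F) = 4*F**2)
(p*z(-7))*(-39) = (90*(4*(-7)**2))*(-39) = (90*(4*49))*(-39) = (90*196)*(-39) = 17640*(-39) = -687960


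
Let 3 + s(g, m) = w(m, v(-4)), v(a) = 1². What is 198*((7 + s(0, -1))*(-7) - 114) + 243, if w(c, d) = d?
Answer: -29259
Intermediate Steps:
v(a) = 1
s(g, m) = -2 (s(g, m) = -3 + 1 = -2)
198*((7 + s(0, -1))*(-7) - 114) + 243 = 198*((7 - 2)*(-7) - 114) + 243 = 198*(5*(-7) - 114) + 243 = 198*(-35 - 114) + 243 = 198*(-149) + 243 = -29502 + 243 = -29259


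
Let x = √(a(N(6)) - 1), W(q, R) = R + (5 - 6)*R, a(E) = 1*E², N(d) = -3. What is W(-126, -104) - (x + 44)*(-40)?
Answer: 1760 + 80*√2 ≈ 1873.1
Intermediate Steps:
a(E) = E²
W(q, R) = 0 (W(q, R) = R - R = 0)
x = 2*√2 (x = √((-3)² - 1) = √(9 - 1) = √8 = 2*√2 ≈ 2.8284)
W(-126, -104) - (x + 44)*(-40) = 0 - (2*√2 + 44)*(-40) = 0 - (44 + 2*√2)*(-40) = 0 - (-1760 - 80*√2) = 0 + (1760 + 80*√2) = 1760 + 80*√2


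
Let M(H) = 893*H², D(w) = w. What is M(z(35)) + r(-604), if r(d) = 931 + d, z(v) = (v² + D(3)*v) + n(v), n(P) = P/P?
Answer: 1582004300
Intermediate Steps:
n(P) = 1
z(v) = 1 + v² + 3*v (z(v) = (v² + 3*v) + 1 = 1 + v² + 3*v)
M(z(35)) + r(-604) = 893*(1 + 35² + 3*35)² + (931 - 604) = 893*(1 + 1225 + 105)² + 327 = 893*1331² + 327 = 893*1771561 + 327 = 1582003973 + 327 = 1582004300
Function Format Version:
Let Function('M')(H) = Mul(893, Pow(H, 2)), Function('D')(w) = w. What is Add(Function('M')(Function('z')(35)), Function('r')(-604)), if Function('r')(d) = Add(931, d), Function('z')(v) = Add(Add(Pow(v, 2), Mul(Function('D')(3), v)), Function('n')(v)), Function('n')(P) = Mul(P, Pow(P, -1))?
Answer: 1582004300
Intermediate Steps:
Function('n')(P) = 1
Function('z')(v) = Add(1, Pow(v, 2), Mul(3, v)) (Function('z')(v) = Add(Add(Pow(v, 2), Mul(3, v)), 1) = Add(1, Pow(v, 2), Mul(3, v)))
Add(Function('M')(Function('z')(35)), Function('r')(-604)) = Add(Mul(893, Pow(Add(1, Pow(35, 2), Mul(3, 35)), 2)), Add(931, -604)) = Add(Mul(893, Pow(Add(1, 1225, 105), 2)), 327) = Add(Mul(893, Pow(1331, 2)), 327) = Add(Mul(893, 1771561), 327) = Add(1582003973, 327) = 1582004300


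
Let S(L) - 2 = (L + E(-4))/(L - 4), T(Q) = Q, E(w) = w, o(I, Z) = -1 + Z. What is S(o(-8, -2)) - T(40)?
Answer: -37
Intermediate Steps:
S(L) = 3 (S(L) = 2 + (L - 4)/(L - 4) = 2 + (-4 + L)/(-4 + L) = 2 + 1 = 3)
S(o(-8, -2)) - T(40) = 3 - 1*40 = 3 - 40 = -37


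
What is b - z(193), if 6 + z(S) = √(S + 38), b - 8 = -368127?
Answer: -368113 - √231 ≈ -3.6813e+5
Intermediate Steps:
b = -368119 (b = 8 - 368127 = -368119)
z(S) = -6 + √(38 + S) (z(S) = -6 + √(S + 38) = -6 + √(38 + S))
b - z(193) = -368119 - (-6 + √(38 + 193)) = -368119 - (-6 + √231) = -368119 + (6 - √231) = -368113 - √231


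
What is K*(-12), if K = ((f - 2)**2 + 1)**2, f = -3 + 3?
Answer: -300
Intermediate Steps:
f = 0
K = 25 (K = ((0 - 2)**2 + 1)**2 = ((-2)**2 + 1)**2 = (4 + 1)**2 = 5**2 = 25)
K*(-12) = 25*(-12) = -300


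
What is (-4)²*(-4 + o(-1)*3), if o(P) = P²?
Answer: -16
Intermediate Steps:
(-4)²*(-4 + o(-1)*3) = (-4)²*(-4 + (-1)²*3) = 16*(-4 + 1*3) = 16*(-4 + 3) = 16*(-1) = -16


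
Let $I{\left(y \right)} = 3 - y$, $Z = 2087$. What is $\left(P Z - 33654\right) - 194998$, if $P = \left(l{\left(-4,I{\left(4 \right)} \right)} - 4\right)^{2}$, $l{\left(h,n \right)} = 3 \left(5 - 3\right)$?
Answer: $-220304$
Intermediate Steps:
$l{\left(h,n \right)} = 6$ ($l{\left(h,n \right)} = 3 \cdot 2 = 6$)
$P = 4$ ($P = \left(6 - 4\right)^{2} = 2^{2} = 4$)
$\left(P Z - 33654\right) - 194998 = \left(4 \cdot 2087 - 33654\right) - 194998 = \left(8348 - 33654\right) - 194998 = -25306 - 194998 = -220304$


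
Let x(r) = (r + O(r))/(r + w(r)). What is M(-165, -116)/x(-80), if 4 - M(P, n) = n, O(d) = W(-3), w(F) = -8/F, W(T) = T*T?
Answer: 9588/71 ≈ 135.04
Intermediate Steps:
W(T) = T²
O(d) = 9 (O(d) = (-3)² = 9)
M(P, n) = 4 - n
x(r) = (9 + r)/(r - 8/r) (x(r) = (r + 9)/(r - 8/r) = (9 + r)/(r - 8/r))
M(-165, -116)/x(-80) = (4 - 1*(-116))/((-80*(9 - 80)/(-8 + (-80)²))) = (4 + 116)/((-80*(-71)/(-8 + 6400))) = 120/((-80*(-71)/6392)) = 120/((-80*1/6392*(-71))) = 120/(710/799) = 120*(799/710) = 9588/71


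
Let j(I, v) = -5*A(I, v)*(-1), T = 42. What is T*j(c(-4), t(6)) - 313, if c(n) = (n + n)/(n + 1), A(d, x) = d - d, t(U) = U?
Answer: -313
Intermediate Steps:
A(d, x) = 0
c(n) = 2*n/(1 + n) (c(n) = (2*n)/(1 + n) = 2*n/(1 + n))
j(I, v) = 0 (j(I, v) = -5*0*(-1) = 0*(-1) = 0)
T*j(c(-4), t(6)) - 313 = 42*0 - 313 = 0 - 313 = -313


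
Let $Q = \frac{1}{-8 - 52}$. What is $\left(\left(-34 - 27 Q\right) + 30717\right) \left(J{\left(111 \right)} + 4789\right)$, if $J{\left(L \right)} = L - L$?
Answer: $\frac{2938860841}{20} \approx 1.4694 \cdot 10^{8}$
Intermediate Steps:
$J{\left(L \right)} = 0$
$Q = - \frac{1}{60}$ ($Q = \frac{1}{-60} = - \frac{1}{60} \approx -0.016667$)
$\left(\left(-34 - 27 Q\right) + 30717\right) \left(J{\left(111 \right)} + 4789\right) = \left(\left(-34 - - \frac{9}{20}\right) + 30717\right) \left(0 + 4789\right) = \left(\left(-34 + \frac{9}{20}\right) + 30717\right) 4789 = \left(- \frac{671}{20} + 30717\right) 4789 = \frac{613669}{20} \cdot 4789 = \frac{2938860841}{20}$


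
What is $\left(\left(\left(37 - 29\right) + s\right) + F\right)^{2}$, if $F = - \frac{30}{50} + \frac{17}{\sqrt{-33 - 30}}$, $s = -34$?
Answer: $\frac{1107182}{1575} + \frac{646 i \sqrt{7}}{15} \approx 702.97 + 113.94 i$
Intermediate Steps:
$F = - \frac{3}{5} - \frac{17 i \sqrt{7}}{21}$ ($F = \left(-30\right) \frac{1}{50} + \frac{17}{\sqrt{-63}} = - \frac{3}{5} + \frac{17}{3 i \sqrt{7}} = - \frac{3}{5} + 17 \left(- \frac{i \sqrt{7}}{21}\right) = - \frac{3}{5} - \frac{17 i \sqrt{7}}{21} \approx -0.6 - 2.1418 i$)
$\left(\left(\left(37 - 29\right) + s\right) + F\right)^{2} = \left(\left(\left(37 - 29\right) - 34\right) - \left(\frac{3}{5} + \frac{17 i \sqrt{7}}{21}\right)\right)^{2} = \left(\left(8 - 34\right) - \left(\frac{3}{5} + \frac{17 i \sqrt{7}}{21}\right)\right)^{2} = \left(-26 - \left(\frac{3}{5} + \frac{17 i \sqrt{7}}{21}\right)\right)^{2} = \left(- \frac{133}{5} - \frac{17 i \sqrt{7}}{21}\right)^{2}$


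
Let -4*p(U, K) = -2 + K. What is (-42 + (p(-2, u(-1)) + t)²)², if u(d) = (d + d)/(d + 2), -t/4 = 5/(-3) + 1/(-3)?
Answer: 1521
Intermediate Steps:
t = 8 (t = -4*(5/(-3) + 1/(-3)) = -4*(5*(-⅓) + 1*(-⅓)) = -4*(-5/3 - ⅓) = -4*(-2) = 8)
u(d) = 2*d/(2 + d) (u(d) = (2*d)/(2 + d) = 2*d/(2 + d))
p(U, K) = ½ - K/4 (p(U, K) = -(-2 + K)/4 = ½ - K/4)
(-42 + (p(-2, u(-1)) + t)²)² = (-42 + ((½ - (-1)/(2*(2 - 1))) + 8)²)² = (-42 + ((½ - (-1)/(2*1)) + 8)²)² = (-42 + ((½ - (-1)/2) + 8)²)² = (-42 + ((½ - ¼*(-2)) + 8)²)² = (-42 + ((½ + ½) + 8)²)² = (-42 + (1 + 8)²)² = (-42 + 9²)² = (-42 + 81)² = 39² = 1521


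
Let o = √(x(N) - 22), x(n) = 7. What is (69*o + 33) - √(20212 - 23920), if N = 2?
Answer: 33 - 6*I*√103 + 69*I*√15 ≈ 33.0 + 206.34*I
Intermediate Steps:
o = I*√15 (o = √(7 - 22) = √(-15) = I*√15 ≈ 3.873*I)
(69*o + 33) - √(20212 - 23920) = (69*(I*√15) + 33) - √(20212 - 23920) = (69*I*√15 + 33) - √(-3708) = (33 + 69*I*√15) - 6*I*√103 = 33 - 6*I*√103 + 69*I*√15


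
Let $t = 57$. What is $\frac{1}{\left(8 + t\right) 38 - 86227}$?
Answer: $- \frac{1}{83757} \approx -1.1939 \cdot 10^{-5}$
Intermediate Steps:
$\frac{1}{\left(8 + t\right) 38 - 86227} = \frac{1}{\left(8 + 57\right) 38 - 86227} = \frac{1}{65 \cdot 38 - 86227} = \frac{1}{2470 - 86227} = \frac{1}{-83757} = - \frac{1}{83757}$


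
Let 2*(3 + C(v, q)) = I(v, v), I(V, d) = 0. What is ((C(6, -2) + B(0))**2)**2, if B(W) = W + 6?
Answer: 81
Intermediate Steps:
C(v, q) = -3 (C(v, q) = -3 + (1/2)*0 = -3 + 0 = -3)
B(W) = 6 + W
((C(6, -2) + B(0))**2)**2 = ((-3 + (6 + 0))**2)**2 = ((-3 + 6)**2)**2 = (3**2)**2 = 9**2 = 81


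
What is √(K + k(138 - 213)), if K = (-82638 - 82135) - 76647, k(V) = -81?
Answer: 13*I*√1429 ≈ 491.43*I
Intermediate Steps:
K = -241420 (K = -164773 - 76647 = -241420)
√(K + k(138 - 213)) = √(-241420 - 81) = √(-241501) = 13*I*√1429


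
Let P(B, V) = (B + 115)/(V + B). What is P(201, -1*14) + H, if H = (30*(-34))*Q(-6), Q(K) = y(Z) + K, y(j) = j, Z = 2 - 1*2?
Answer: 1144756/187 ≈ 6121.7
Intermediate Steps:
Z = 0 (Z = 2 - 2 = 0)
Q(K) = K (Q(K) = 0 + K = K)
P(B, V) = (115 + B)/(B + V)
H = 6120 (H = (30*(-34))*(-6) = -1020*(-6) = 6120)
P(201, -1*14) + H = (115 + 201)/(201 - 1*14) + 6120 = 316/(201 - 14) + 6120 = 316/187 + 6120 = 1144756/187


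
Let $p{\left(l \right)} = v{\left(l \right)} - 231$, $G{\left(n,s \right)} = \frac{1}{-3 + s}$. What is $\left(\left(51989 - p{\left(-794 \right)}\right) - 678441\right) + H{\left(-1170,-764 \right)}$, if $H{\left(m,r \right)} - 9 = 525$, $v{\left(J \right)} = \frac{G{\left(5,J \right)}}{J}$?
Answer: $- \frac{395945995967}{632818} \approx -6.2569 \cdot 10^{5}$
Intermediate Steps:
$v{\left(J \right)} = \frac{1}{J \left(-3 + J\right)}$ ($v{\left(J \right)} = \frac{1}{\left(-3 + J\right) J} = \frac{1}{J \left(-3 + J\right)}$)
$H{\left(m,r \right)} = 534$ ($H{\left(m,r \right)} = 9 + 525 = 534$)
$p{\left(l \right)} = -231 + \frac{1}{l \left(-3 + l\right)}$ ($p{\left(l \right)} = \frac{1}{l \left(-3 + l\right)} - 231 = -231 + \frac{1}{l \left(-3 + l\right)}$)
$\left(\left(51989 - p{\left(-794 \right)}\right) - 678441\right) + H{\left(-1170,-764 \right)} = \left(\left(51989 - \left(-231 + \frac{1}{\left(-794\right) \left(-3 - 794\right)}\right)\right) - 678441\right) + 534 = \left(\left(51989 - \left(-231 - \frac{1}{794 \left(-797\right)}\right)\right) - 678441\right) + 534 = \left(\left(51989 - \left(-231 - - \frac{1}{632818}\right)\right) - 678441\right) + 534 = \left(\left(51989 - \left(-231 + \frac{1}{632818}\right)\right) - 678441\right) + 534 = \left(\left(51989 - - \frac{146180957}{632818}\right) - 678441\right) + 534 = \left(\left(51989 + \frac{146180957}{632818}\right) - 678441\right) + 534 = \left(\frac{33045755959}{632818} - 678441\right) + 534 = - \frac{396283920779}{632818} + 534 = - \frac{395945995967}{632818}$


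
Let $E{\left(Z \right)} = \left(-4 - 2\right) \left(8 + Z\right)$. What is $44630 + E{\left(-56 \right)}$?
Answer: $44918$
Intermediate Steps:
$E{\left(Z \right)} = -48 - 6 Z$ ($E{\left(Z \right)} = - 6 \left(8 + Z\right) = -48 - 6 Z$)
$44630 + E{\left(-56 \right)} = 44630 - -288 = 44630 + \left(-48 + 336\right) = 44630 + 288 = 44918$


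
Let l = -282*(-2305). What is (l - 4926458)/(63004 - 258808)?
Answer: 1069112/48951 ≈ 21.840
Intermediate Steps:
l = 650010
(l - 4926458)/(63004 - 258808) = (650010 - 4926458)/(63004 - 258808) = -4276448/(-195804) = -4276448*(-1/195804) = 1069112/48951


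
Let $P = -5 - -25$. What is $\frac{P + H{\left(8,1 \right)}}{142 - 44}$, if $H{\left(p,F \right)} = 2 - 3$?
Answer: $\frac{19}{98} \approx 0.19388$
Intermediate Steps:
$H{\left(p,F \right)} = -1$ ($H{\left(p,F \right)} = 2 - 3 = -1$)
$P = 20$ ($P = -5 + 25 = 20$)
$\frac{P + H{\left(8,1 \right)}}{142 - 44} = \frac{20 - 1}{142 - 44} = \frac{19}{98}$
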